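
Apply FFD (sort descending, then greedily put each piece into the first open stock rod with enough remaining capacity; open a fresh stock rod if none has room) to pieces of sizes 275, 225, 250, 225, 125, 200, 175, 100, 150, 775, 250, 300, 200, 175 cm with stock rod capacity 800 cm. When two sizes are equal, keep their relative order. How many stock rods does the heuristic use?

Sorted descending: 775, 300, 275, 250, 250, 225, 225, 200, 200, 175, 175, 150, 125, 100.
  775 → stock rod 1 (new)  [load 775/800]
  300 → stock rod 2 (new)  [load 300/800]
  275 → stock rod 2  [load 575/800]
  250 → stock rod 3 (new)  [load 250/800]
  250 → stock rod 3  [load 500/800]
  225 → stock rod 2  [load 800/800]
  225 → stock rod 3  [load 725/800]
  200 → stock rod 4 (new)  [load 200/800]
  200 → stock rod 4  [load 400/800]
  175 → stock rod 4  [load 575/800]
  175 → stock rod 4  [load 750/800]
  150 → stock rod 5 (new)  [load 150/800]
  125 → stock rod 5  [load 275/800]
  100 → stock rod 5  [load 375/800]
5 stock rods opened.

5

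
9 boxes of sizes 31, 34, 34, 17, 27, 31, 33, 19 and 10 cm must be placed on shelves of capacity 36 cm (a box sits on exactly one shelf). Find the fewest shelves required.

Total = 34 + 34 + 33 + 31 + 31 + 27 + 19 + 17 + 10 = 236 cm.
Lower bound: ⌈236/36⌉ = 7 shelves.
A packing using 8 shelves:
  shelf 1: 34 = 34
  shelf 2: 34 = 34
  shelf 3: 33 = 33
  shelf 4: 31 = 31
  shelf 5: 31 = 31
  shelf 6: 27 = 27
  shelf 7: 19 + 17 = 36
  shelf 8: 10 = 10
No arrangement into 7 shelves stays within capacity, so 8 is optimal.

8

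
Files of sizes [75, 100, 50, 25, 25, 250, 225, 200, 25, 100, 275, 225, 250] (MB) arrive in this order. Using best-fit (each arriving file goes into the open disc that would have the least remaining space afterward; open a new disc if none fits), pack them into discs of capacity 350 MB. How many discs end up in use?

  75 → disc 1 (new)  [load 75/350]
  100 → disc 1  [load 175/350]
  50 → disc 1  [load 225/350]
  25 → disc 1  [load 250/350]
  25 → disc 1  [load 275/350]
  250 → disc 2 (new)  [load 250/350]
  225 → disc 3 (new)  [load 225/350]
  200 → disc 4 (new)  [load 200/350]
  25 → disc 1  [load 300/350]
  100 → disc 2  [load 350/350]
  275 → disc 5 (new)  [load 275/350]
  225 → disc 6 (new)  [load 225/350]
  250 → disc 7 (new)  [load 250/350]
7 discs opened.

7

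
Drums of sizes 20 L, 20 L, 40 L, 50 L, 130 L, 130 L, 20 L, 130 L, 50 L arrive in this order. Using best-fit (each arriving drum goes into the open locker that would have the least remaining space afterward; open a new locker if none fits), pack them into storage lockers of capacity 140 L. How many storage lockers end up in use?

  20 → locker 1 (new)  [load 20/140]
  20 → locker 1  [load 40/140]
  40 → locker 1  [load 80/140]
  50 → locker 1  [load 130/140]
  130 → locker 2 (new)  [load 130/140]
  130 → locker 3 (new)  [load 130/140]
  20 → locker 4 (new)  [load 20/140]
  130 → locker 5 (new)  [load 130/140]
  50 → locker 4  [load 70/140]
5 storage lockers opened.

5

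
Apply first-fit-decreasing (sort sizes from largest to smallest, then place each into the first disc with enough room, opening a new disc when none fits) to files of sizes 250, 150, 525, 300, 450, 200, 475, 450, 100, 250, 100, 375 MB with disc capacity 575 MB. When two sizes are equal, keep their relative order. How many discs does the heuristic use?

7

Sorted descending: 525, 475, 450, 450, 375, 300, 250, 250, 200, 150, 100, 100.
  525 → disc 1 (new)  [load 525/575]
  475 → disc 2 (new)  [load 475/575]
  450 → disc 3 (new)  [load 450/575]
  450 → disc 4 (new)  [load 450/575]
  375 → disc 5 (new)  [load 375/575]
  300 → disc 6 (new)  [load 300/575]
  250 → disc 6  [load 550/575]
  250 → disc 7 (new)  [load 250/575]
  200 → disc 5  [load 575/575]
  150 → disc 7  [load 400/575]
  100 → disc 2  [load 575/575]
  100 → disc 3  [load 550/575]
7 discs opened.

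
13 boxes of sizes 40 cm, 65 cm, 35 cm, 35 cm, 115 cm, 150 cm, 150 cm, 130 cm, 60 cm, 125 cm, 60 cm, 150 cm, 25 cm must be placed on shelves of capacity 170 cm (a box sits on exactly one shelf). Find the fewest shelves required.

8

Total = 150 + 150 + 150 + 130 + 125 + 115 + 65 + 60 + 60 + 40 + 35 + 35 + 25 = 1140 cm.
Lower bound: ⌈1140/170⌉ = 7 shelves.
A packing using 8 shelves:
  shelf 1: 150 = 150
  shelf 2: 150 = 150
  shelf 3: 150 = 150
  shelf 4: 130 + 40 = 170
  shelf 5: 125 + 35 = 160
  shelf 6: 115 + 35 = 150
  shelf 7: 65 + 60 + 25 = 150
  shelf 8: 60 = 60
No arrangement into 7 shelves stays within capacity, so 8 is optimal.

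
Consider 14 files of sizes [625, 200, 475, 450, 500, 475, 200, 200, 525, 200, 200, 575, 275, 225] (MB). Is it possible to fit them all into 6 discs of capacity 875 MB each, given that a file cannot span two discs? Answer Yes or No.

Total = 5125 MB; ⌈5125/875⌉ = 6.
7 files each exceed half the capacity and cannot share a disc, forcing at least 7 discs.
At least 7 discs are required, but only 6 are allowed.

No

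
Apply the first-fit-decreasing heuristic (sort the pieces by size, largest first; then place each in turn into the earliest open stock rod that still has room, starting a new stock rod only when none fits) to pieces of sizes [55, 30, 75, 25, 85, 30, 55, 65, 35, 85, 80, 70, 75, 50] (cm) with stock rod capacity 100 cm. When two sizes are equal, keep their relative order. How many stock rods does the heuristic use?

Sorted descending: 85, 85, 80, 75, 75, 70, 65, 55, 55, 50, 35, 30, 30, 25.
  85 → stock rod 1 (new)  [load 85/100]
  85 → stock rod 2 (new)  [load 85/100]
  80 → stock rod 3 (new)  [load 80/100]
  75 → stock rod 4 (new)  [load 75/100]
  75 → stock rod 5 (new)  [load 75/100]
  70 → stock rod 6 (new)  [load 70/100]
  65 → stock rod 7 (new)  [load 65/100]
  55 → stock rod 8 (new)  [load 55/100]
  55 → stock rod 9 (new)  [load 55/100]
  50 → stock rod 10 (new)  [load 50/100]
  35 → stock rod 7  [load 100/100]
  30 → stock rod 6  [load 100/100]
  30 → stock rod 8  [load 85/100]
  25 → stock rod 4  [load 100/100]
10 stock rods opened.

10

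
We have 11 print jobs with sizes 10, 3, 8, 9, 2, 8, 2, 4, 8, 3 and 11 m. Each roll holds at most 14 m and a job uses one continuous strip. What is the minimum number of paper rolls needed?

6

Total = 11 + 10 + 9 + 8 + 8 + 8 + 4 + 3 + 3 + 2 + 2 = 68 m.
Lower bound: ⌈68/14⌉ = 5 paper rolls.
Also, 6 print jobs each exceed 7 m, and no two of those can share a roll, so at least 6 paper rolls are needed.
A packing using 6 paper rolls:
  roll 1: 11 + 3 = 14
  roll 2: 10 + 4 = 14
  roll 3: 9 + 3 + 2 = 14
  roll 4: 8 + 2 = 10
  roll 5: 8 = 8
  roll 6: 8 = 8
This matches the lower bound, so 6 is optimal.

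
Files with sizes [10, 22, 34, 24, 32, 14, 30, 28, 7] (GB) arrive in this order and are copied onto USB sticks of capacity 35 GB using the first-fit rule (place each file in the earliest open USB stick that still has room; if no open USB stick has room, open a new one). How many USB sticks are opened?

  10 → USB stick 1 (new)  [load 10/35]
  22 → USB stick 1  [load 32/35]
  34 → USB stick 2 (new)  [load 34/35]
  24 → USB stick 3 (new)  [load 24/35]
  32 → USB stick 4 (new)  [load 32/35]
  14 → USB stick 5 (new)  [load 14/35]
  30 → USB stick 6 (new)  [load 30/35]
  28 → USB stick 7 (new)  [load 28/35]
  7 → USB stick 3  [load 31/35]
7 USB sticks opened.

7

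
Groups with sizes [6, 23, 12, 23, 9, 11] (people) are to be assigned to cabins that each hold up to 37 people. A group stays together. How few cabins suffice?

Total = 23 + 23 + 12 + 11 + 9 + 6 = 84 people.
Lower bound: ⌈84/37⌉ = 3 cabins.
A packing using 3 cabins:
  cabin 1: 23 + 12 = 35
  cabin 2: 23 + 11 = 34
  cabin 3: 9 + 6 = 15
This matches the lower bound, so 3 is optimal.

3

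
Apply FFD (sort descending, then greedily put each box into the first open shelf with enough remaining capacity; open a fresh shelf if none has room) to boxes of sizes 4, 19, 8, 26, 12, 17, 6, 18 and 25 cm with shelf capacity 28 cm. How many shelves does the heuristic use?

6

Sorted descending: 26, 25, 19, 18, 17, 12, 8, 6, 4.
  26 → shelf 1 (new)  [load 26/28]
  25 → shelf 2 (new)  [load 25/28]
  19 → shelf 3 (new)  [load 19/28]
  18 → shelf 4 (new)  [load 18/28]
  17 → shelf 5 (new)  [load 17/28]
  12 → shelf 6 (new)  [load 12/28]
  8 → shelf 3  [load 27/28]
  6 → shelf 4  [load 24/28]
  4 → shelf 4  [load 28/28]
6 shelves opened.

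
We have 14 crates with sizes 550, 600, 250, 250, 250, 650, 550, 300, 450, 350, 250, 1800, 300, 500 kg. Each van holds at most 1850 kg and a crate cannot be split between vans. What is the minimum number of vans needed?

Total = 1800 + 650 + 600 + 550 + 550 + 500 + 450 + 350 + 300 + 300 + 250 + 250 + 250 + 250 = 7050 kg.
Lower bound: ⌈7050/1850⌉ = 4 vans.
A packing using 4 vans:
  van 1: 1800 = 1800
  van 2: 650 + 600 + 550 = 1800
  van 3: 550 + 500 + 450 + 350 = 1850
  van 4: 300 + 300 + 250 + 250 + 250 + 250 = 1600
This matches the lower bound, so 4 is optimal.

4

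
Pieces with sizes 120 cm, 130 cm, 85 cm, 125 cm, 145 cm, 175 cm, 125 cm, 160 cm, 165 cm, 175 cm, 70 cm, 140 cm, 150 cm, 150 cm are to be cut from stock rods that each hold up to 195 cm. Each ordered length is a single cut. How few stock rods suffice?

13

Total = 175 + 175 + 165 + 160 + 150 + 150 + 145 + 140 + 130 + 125 + 125 + 120 + 85 + 70 = 1915 cm.
Lower bound: ⌈1915/195⌉ = 10 stock rods.
Also, 12 pieces each exceed 195/2 cm, and no two of those can share a stock rod, so at least 12 stock rods are needed.
A packing using 13 stock rods:
  stock rod 1: 175 = 175
  stock rod 2: 175 = 175
  stock rod 3: 165 = 165
  stock rod 4: 160 = 160
  stock rod 5: 150 = 150
  stock rod 6: 150 = 150
  stock rod 7: 145 = 145
  stock rod 8: 140 = 140
  stock rod 9: 130 = 130
  stock rod 10: 125 + 70 = 195
  stock rod 11: 125 = 125
  stock rod 12: 120 = 120
  stock rod 13: 85 = 85
No arrangement into 12 stock rods stays within capacity, so 13 is optimal.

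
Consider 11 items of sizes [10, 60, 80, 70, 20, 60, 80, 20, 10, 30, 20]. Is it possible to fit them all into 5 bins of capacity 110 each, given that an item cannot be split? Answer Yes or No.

Yes

A valid assignment using 5 bins:
  bin 1: 80 + 30 = 110
  bin 2: 80 + 20 + 10 = 110
  bin 3: 70 + 20 + 20 = 110
  bin 4: 60 + 10 = 70
  bin 5: 60 = 60
Every load is within 110, so 5 bins suffice.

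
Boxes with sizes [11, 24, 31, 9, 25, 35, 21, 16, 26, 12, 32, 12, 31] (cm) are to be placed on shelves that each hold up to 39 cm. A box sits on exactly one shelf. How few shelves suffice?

Total = 35 + 32 + 31 + 31 + 26 + 25 + 24 + 21 + 16 + 12 + 12 + 11 + 9 = 285 cm.
Lower bound: ⌈285/39⌉ = 8 shelves.
A packing using 9 shelves:
  shelf 1: 35 = 35
  shelf 2: 32 = 32
  shelf 3: 31 = 31
  shelf 4: 31 = 31
  shelf 5: 26 + 12 = 38
  shelf 6: 25 + 12 = 37
  shelf 7: 24 + 11 = 35
  shelf 8: 21 + 16 = 37
  shelf 9: 9 = 9
No arrangement into 8 shelves stays within capacity, so 9 is optimal.

9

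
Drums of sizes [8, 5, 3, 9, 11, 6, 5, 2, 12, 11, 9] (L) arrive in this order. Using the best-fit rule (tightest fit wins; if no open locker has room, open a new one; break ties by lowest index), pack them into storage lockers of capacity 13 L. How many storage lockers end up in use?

7

  8 → locker 1 (new)  [load 8/13]
  5 → locker 1  [load 13/13]
  3 → locker 2 (new)  [load 3/13]
  9 → locker 2  [load 12/13]
  11 → locker 3 (new)  [load 11/13]
  6 → locker 4 (new)  [load 6/13]
  5 → locker 4  [load 11/13]
  2 → locker 3  [load 13/13]
  12 → locker 5 (new)  [load 12/13]
  11 → locker 6 (new)  [load 11/13]
  9 → locker 7 (new)  [load 9/13]
7 storage lockers opened.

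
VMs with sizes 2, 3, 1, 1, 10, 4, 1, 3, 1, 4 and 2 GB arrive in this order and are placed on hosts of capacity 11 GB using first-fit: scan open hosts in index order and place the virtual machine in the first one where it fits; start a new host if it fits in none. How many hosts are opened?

3

  2 → host 1 (new)  [load 2/11]
  3 → host 1  [load 5/11]
  1 → host 1  [load 6/11]
  1 → host 1  [load 7/11]
  10 → host 2 (new)  [load 10/11]
  4 → host 1  [load 11/11]
  1 → host 2  [load 11/11]
  3 → host 3 (new)  [load 3/11]
  1 → host 3  [load 4/11]
  4 → host 3  [load 8/11]
  2 → host 3  [load 10/11]
3 hosts opened.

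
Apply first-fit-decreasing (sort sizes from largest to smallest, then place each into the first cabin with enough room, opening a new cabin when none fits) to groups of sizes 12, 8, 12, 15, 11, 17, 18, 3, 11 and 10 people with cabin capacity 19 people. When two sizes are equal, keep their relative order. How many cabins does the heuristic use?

Sorted descending: 18, 17, 15, 12, 12, 11, 11, 10, 8, 3.
  18 → cabin 1 (new)  [load 18/19]
  17 → cabin 2 (new)  [load 17/19]
  15 → cabin 3 (new)  [load 15/19]
  12 → cabin 4 (new)  [load 12/19]
  12 → cabin 5 (new)  [load 12/19]
  11 → cabin 6 (new)  [load 11/19]
  11 → cabin 7 (new)  [load 11/19]
  10 → cabin 8 (new)  [load 10/19]
  8 → cabin 6  [load 19/19]
  3 → cabin 3  [load 18/19]
8 cabins opened.

8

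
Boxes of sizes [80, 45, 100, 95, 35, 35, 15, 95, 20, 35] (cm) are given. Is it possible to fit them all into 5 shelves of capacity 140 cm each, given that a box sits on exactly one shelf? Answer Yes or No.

A valid assignment using 5 shelves:
  shelf 1: 100 + 35 = 135
  shelf 2: 95 + 45 = 140
  shelf 3: 95 + 35 = 130
  shelf 4: 80 + 35 + 20 = 135
  shelf 5: 15 = 15
Every load is within 140 cm, so 5 shelves suffice.

Yes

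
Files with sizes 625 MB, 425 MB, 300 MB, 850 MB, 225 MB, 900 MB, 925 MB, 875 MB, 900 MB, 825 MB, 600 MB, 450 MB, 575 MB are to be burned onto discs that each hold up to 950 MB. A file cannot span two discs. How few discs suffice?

Total = 925 + 900 + 900 + 875 + 850 + 825 + 625 + 600 + 575 + 450 + 425 + 300 + 225 = 8475 MB.
Lower bound: ⌈8475/950⌉ = 9 discs.
A packing using 10 discs:
  disc 1: 925 = 925
  disc 2: 900 = 900
  disc 3: 900 = 900
  disc 4: 875 = 875
  disc 5: 850 = 850
  disc 6: 825 = 825
  disc 7: 625 + 300 = 925
  disc 8: 600 + 225 = 825
  disc 9: 575 = 575
  disc 10: 450 + 425 = 875
No arrangement into 9 discs stays within capacity, so 10 is optimal.

10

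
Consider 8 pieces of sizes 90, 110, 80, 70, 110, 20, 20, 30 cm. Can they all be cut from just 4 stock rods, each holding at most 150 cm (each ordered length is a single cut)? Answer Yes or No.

Yes

A valid assignment using 4 stock rods:
  stock rod 1: 110 + 30 = 140
  stock rod 2: 110 + 20 + 20 = 150
  stock rod 3: 90 = 90
  stock rod 4: 80 + 70 = 150
Every load is within 150 cm, so 4 stock rods suffice.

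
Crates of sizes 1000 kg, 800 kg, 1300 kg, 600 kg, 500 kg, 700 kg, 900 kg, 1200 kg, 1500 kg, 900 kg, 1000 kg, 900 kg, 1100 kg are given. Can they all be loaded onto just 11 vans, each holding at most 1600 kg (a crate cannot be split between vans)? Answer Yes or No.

Yes

A valid assignment using 10 vans:
  van 1: 1500 = 1500
  van 2: 1300 = 1300
  van 3: 1200 = 1200
  van 4: 1100 + 500 = 1600
  van 5: 1000 + 600 = 1600
  van 6: 1000 = 1000
  van 7: 900 + 700 = 1600
  van 8: 900 = 900
  van 9: 900 = 900
  van 10: 800 = 800
That uses only 10 ≤ 11, so 11 vans are enough.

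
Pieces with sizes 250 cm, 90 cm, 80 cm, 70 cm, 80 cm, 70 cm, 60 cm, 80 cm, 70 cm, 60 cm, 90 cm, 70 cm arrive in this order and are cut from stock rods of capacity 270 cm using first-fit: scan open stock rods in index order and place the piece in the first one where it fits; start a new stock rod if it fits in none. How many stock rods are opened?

  250 → stock rod 1 (new)  [load 250/270]
  90 → stock rod 2 (new)  [load 90/270]
  80 → stock rod 2  [load 170/270]
  70 → stock rod 2  [load 240/270]
  80 → stock rod 3 (new)  [load 80/270]
  70 → stock rod 3  [load 150/270]
  60 → stock rod 3  [load 210/270]
  80 → stock rod 4 (new)  [load 80/270]
  70 → stock rod 4  [load 150/270]
  60 → stock rod 3  [load 270/270]
  90 → stock rod 4  [load 240/270]
  70 → stock rod 5 (new)  [load 70/270]
5 stock rods opened.

5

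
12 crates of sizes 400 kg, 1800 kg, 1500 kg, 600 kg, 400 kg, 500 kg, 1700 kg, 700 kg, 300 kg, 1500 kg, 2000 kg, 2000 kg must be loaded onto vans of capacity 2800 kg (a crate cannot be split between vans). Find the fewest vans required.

Total = 2000 + 2000 + 1800 + 1700 + 1500 + 1500 + 700 + 600 + 500 + 400 + 400 + 300 = 13400 kg.
Lower bound: ⌈13400/2800⌉ = 5 vans.
Also, 6 crates each exceed 1400 kg, and no two of those can share a van, so at least 6 vans are needed.
A packing using 6 vans:
  van 1: 2000 + 700 = 2700
  van 2: 2000 + 600 = 2600
  van 3: 1800 + 500 + 400 = 2700
  van 4: 1700 + 400 + 300 = 2400
  van 5: 1500 = 1500
  van 6: 1500 = 1500
This matches the lower bound, so 6 is optimal.

6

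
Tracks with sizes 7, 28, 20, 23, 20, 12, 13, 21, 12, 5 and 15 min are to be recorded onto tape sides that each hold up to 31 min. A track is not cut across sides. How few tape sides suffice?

Total = 28 + 23 + 21 + 20 + 20 + 15 + 13 + 12 + 12 + 7 + 5 = 176 min.
Lower bound: ⌈176/31⌉ = 6 tape sides.
A packing using 7 tape sides:
  side 1: 28 = 28
  side 2: 23 + 7 = 30
  side 3: 21 + 5 = 26
  side 4: 20 = 20
  side 5: 20 = 20
  side 6: 15 + 13 = 28
  side 7: 12 + 12 = 24
No arrangement into 6 tape sides stays within capacity, so 7 is optimal.

7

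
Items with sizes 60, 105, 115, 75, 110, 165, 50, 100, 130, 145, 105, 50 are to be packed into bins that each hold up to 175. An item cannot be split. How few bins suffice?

Total = 165 + 145 + 130 + 115 + 110 + 105 + 105 + 100 + 75 + 60 + 50 + 50 = 1210.
Lower bound: ⌈1210/175⌉ = 7 bins.
Also, 8 items each exceed 175/2, and no two of those can share a bin, so at least 8 bins are needed.
A packing using 8 bins:
  bin 1: 165 = 165
  bin 2: 145 = 145
  bin 3: 130 = 130
  bin 4: 115 + 60 = 175
  bin 5: 110 + 50 = 160
  bin 6: 105 + 50 = 155
  bin 7: 105 = 105
  bin 8: 100 + 75 = 175
This matches the lower bound, so 8 is optimal.

8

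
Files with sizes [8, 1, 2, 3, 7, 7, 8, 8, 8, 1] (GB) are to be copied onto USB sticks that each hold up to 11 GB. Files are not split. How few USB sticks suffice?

6

Total = 8 + 8 + 8 + 8 + 7 + 7 + 3 + 2 + 1 + 1 = 53 GB.
Lower bound: ⌈53/11⌉ = 5 USB sticks.
Also, 6 files each exceed 11/2 GB, and no two of those can share a USB stick, so at least 6 USB sticks are needed.
A packing using 6 USB sticks:
  USB stick 1: 8 + 3 = 11
  USB stick 2: 8 + 2 + 1 = 11
  USB stick 3: 8 + 1 = 9
  USB stick 4: 8 = 8
  USB stick 5: 7 = 7
  USB stick 6: 7 = 7
This matches the lower bound, so 6 is optimal.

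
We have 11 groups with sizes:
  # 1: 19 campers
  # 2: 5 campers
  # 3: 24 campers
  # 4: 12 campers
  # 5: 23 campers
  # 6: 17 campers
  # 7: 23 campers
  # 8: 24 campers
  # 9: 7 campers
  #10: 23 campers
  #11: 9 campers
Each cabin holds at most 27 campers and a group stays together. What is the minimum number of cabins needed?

Total = 24 + 24 + 23 + 23 + 23 + 19 + 17 + 12 + 9 + 7 + 5 = 186 campers.
Lower bound: ⌈186/27⌉ = 7 cabins.
A packing using 8 cabins:
  cabin 1: 24 = 24
  cabin 2: 24 = 24
  cabin 3: 23 = 23
  cabin 4: 23 = 23
  cabin 5: 23 = 23
  cabin 6: 19 + 7 = 26
  cabin 7: 17 + 9 = 26
  cabin 8: 12 + 5 = 17
No arrangement into 7 cabins stays within capacity, so 8 is optimal.

8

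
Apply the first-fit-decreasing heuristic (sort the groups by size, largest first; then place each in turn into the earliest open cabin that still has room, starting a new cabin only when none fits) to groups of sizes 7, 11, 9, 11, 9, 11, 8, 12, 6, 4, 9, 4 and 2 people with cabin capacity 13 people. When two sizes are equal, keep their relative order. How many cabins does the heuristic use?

Sorted descending: 12, 11, 11, 11, 9, 9, 9, 8, 7, 6, 4, 4, 2.
  12 → cabin 1 (new)  [load 12/13]
  11 → cabin 2 (new)  [load 11/13]
  11 → cabin 3 (new)  [load 11/13]
  11 → cabin 4 (new)  [load 11/13]
  9 → cabin 5 (new)  [load 9/13]
  9 → cabin 6 (new)  [load 9/13]
  9 → cabin 7 (new)  [load 9/13]
  8 → cabin 8 (new)  [load 8/13]
  7 → cabin 9 (new)  [load 7/13]
  6 → cabin 9  [load 13/13]
  4 → cabin 5  [load 13/13]
  4 → cabin 6  [load 13/13]
  2 → cabin 2  [load 13/13]
9 cabins opened.

9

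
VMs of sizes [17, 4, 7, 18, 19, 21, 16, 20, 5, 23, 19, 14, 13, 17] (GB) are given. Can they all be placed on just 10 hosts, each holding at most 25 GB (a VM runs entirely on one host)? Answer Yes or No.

Total = 213 GB; ⌈213/25⌉ = 9.
11 VMs each exceed half the capacity and cannot share a host, forcing at least 11 hosts.
At least 11 hosts are required, but only 10 are allowed.

No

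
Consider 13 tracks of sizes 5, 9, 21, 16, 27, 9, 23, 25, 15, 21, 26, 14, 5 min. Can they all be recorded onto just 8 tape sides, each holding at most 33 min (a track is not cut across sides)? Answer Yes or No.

Yes

A valid assignment using 8 tape sides:
  side 1: 27 + 5 = 32
  side 2: 26 + 5 = 31
  side 3: 25 = 25
  side 4: 23 + 9 = 32
  side 5: 21 + 9 = 30
  side 6: 21 = 21
  side 7: 16 + 15 = 31
  side 8: 14 = 14
Every load is within 33 min, so 8 tape sides suffice.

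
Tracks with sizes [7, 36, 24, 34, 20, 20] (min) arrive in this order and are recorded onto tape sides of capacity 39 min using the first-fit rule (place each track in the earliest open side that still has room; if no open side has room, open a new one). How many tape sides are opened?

  7 → side 1 (new)  [load 7/39]
  36 → side 2 (new)  [load 36/39]
  24 → side 1  [load 31/39]
  34 → side 3 (new)  [load 34/39]
  20 → side 4 (new)  [load 20/39]
  20 → side 5 (new)  [load 20/39]
5 tape sides opened.

5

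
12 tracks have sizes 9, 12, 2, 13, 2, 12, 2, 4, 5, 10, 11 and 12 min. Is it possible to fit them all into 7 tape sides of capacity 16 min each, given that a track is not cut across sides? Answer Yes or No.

A valid assignment using 7 tape sides:
  side 1: 13 + 2 = 15
  side 2: 12 + 4 = 16
  side 3: 12 + 2 + 2 = 16
  side 4: 12 = 12
  side 5: 11 + 5 = 16
  side 6: 10 = 10
  side 7: 9 = 9
Every load is within 16 min, so 7 tape sides suffice.

Yes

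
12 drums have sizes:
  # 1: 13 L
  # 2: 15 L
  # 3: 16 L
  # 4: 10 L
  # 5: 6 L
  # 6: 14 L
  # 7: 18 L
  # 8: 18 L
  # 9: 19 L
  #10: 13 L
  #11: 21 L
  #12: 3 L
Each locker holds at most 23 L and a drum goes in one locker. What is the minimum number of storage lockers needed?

Total = 21 + 19 + 18 + 18 + 16 + 15 + 14 + 13 + 13 + 10 + 6 + 3 = 166 L.
Lower bound: ⌈166/23⌉ = 8 storage lockers.
Also, 9 drums each exceed 23/2 L, and no two of those can share a locker, so at least 9 storage lockers are needed.
A packing using 9 storage lockers:
  locker 1: 21 = 21
  locker 2: 19 + 3 = 22
  locker 3: 18 = 18
  locker 4: 18 = 18
  locker 5: 16 + 6 = 22
  locker 6: 15 = 15
  locker 7: 14 = 14
  locker 8: 13 + 10 = 23
  locker 9: 13 = 13
This matches the lower bound, so 9 is optimal.

9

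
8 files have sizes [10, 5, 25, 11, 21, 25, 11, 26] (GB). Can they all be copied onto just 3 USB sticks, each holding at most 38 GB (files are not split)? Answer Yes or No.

No

Total = 134 GB; ⌈134/38⌉ = 4.
At least 4 USB sticks are required, but only 3 are allowed.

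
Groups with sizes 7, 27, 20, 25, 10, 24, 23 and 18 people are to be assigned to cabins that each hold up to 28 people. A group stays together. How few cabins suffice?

6

Total = 27 + 25 + 24 + 23 + 20 + 18 + 10 + 7 = 154 people.
Lower bound: ⌈154/28⌉ = 6 cabins.
A packing using 6 cabins:
  cabin 1: 27 = 27
  cabin 2: 25 = 25
  cabin 3: 24 = 24
  cabin 4: 23 = 23
  cabin 5: 20 + 7 = 27
  cabin 6: 18 + 10 = 28
This matches the lower bound, so 6 is optimal.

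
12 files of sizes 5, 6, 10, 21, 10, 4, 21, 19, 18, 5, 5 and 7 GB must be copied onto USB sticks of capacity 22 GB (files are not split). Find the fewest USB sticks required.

7

Total = 21 + 21 + 19 + 18 + 10 + 10 + 7 + 6 + 5 + 5 + 5 + 4 = 131 GB.
Lower bound: ⌈131/22⌉ = 6 USB sticks.
A packing using 7 USB sticks:
  USB stick 1: 21 = 21
  USB stick 2: 21 = 21
  USB stick 3: 19 = 19
  USB stick 4: 18 + 4 = 22
  USB stick 5: 10 + 10 = 20
  USB stick 6: 7 + 6 + 5 = 18
  USB stick 7: 5 + 5 = 10
No arrangement into 6 USB sticks stays within capacity, so 7 is optimal.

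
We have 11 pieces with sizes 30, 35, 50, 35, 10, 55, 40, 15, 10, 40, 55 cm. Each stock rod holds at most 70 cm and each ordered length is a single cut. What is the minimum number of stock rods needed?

Total = 55 + 55 + 50 + 40 + 40 + 35 + 35 + 30 + 15 + 10 + 10 = 375 cm.
Lower bound: ⌈375/70⌉ = 6 stock rods.
A packing using 6 stock rods:
  stock rod 1: 55 + 15 = 70
  stock rod 2: 55 + 10 = 65
  stock rod 3: 50 + 10 = 60
  stock rod 4: 40 + 30 = 70
  stock rod 5: 40 = 40
  stock rod 6: 35 + 35 = 70
This matches the lower bound, so 6 is optimal.

6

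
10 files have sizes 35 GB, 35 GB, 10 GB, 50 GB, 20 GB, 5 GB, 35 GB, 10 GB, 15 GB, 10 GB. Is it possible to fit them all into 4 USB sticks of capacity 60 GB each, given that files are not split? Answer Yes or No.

Yes

A valid assignment using 4 USB sticks:
  USB stick 1: 50 + 10 = 60
  USB stick 2: 35 + 20 + 5 = 60
  USB stick 3: 35 + 15 + 10 = 60
  USB stick 4: 35 + 10 = 45
Every load is within 60 GB, so 4 USB sticks suffice.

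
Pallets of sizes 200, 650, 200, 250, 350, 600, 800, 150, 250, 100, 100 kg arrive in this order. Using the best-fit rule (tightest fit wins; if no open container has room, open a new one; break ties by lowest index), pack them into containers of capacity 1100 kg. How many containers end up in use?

  200 → container 1 (new)  [load 200/1100]
  650 → container 1  [load 850/1100]
  200 → container 1  [load 1050/1100]
  250 → container 2 (new)  [load 250/1100]
  350 → container 2  [load 600/1100]
  600 → container 3 (new)  [load 600/1100]
  800 → container 4 (new)  [load 800/1100]
  150 → container 4  [load 950/1100]
  250 → container 2  [load 850/1100]
  100 → container 4  [load 1050/1100]
  100 → container 2  [load 950/1100]
4 containers opened.

4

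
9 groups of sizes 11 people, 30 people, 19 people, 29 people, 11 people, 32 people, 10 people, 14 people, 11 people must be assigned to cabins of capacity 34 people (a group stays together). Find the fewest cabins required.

Total = 32 + 30 + 29 + 19 + 14 + 11 + 11 + 11 + 10 = 167 people.
Lower bound: ⌈167/34⌉ = 5 cabins.
A packing using 6 cabins:
  cabin 1: 32 = 32
  cabin 2: 30 = 30
  cabin 3: 29 = 29
  cabin 4: 19 + 14 = 33
  cabin 5: 11 + 11 + 11 = 33
  cabin 6: 10 = 10
No arrangement into 5 cabins stays within capacity, so 6 is optimal.

6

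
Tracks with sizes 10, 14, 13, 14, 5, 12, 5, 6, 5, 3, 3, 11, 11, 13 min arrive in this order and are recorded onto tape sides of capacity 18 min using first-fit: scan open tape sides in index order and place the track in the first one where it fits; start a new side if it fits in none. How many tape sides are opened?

8

  10 → side 1 (new)  [load 10/18]
  14 → side 2 (new)  [load 14/18]
  13 → side 3 (new)  [load 13/18]
  14 → side 4 (new)  [load 14/18]
  5 → side 1  [load 15/18]
  12 → side 5 (new)  [load 12/18]
  5 → side 3  [load 18/18]
  6 → side 5  [load 18/18]
  5 → side 6 (new)  [load 5/18]
  3 → side 1  [load 18/18]
  3 → side 2  [load 17/18]
  11 → side 6  [load 16/18]
  11 → side 7 (new)  [load 11/18]
  13 → side 8 (new)  [load 13/18]
8 tape sides opened.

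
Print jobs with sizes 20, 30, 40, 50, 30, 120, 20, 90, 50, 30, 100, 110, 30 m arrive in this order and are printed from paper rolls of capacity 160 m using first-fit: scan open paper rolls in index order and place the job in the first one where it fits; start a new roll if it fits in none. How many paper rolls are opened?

5

  20 → roll 1 (new)  [load 20/160]
  30 → roll 1  [load 50/160]
  40 → roll 1  [load 90/160]
  50 → roll 1  [load 140/160]
  30 → roll 2 (new)  [load 30/160]
  120 → roll 2  [load 150/160]
  20 → roll 1  [load 160/160]
  90 → roll 3 (new)  [load 90/160]
  50 → roll 3  [load 140/160]
  30 → roll 4 (new)  [load 30/160]
  100 → roll 4  [load 130/160]
  110 → roll 5 (new)  [load 110/160]
  30 → roll 4  [load 160/160]
5 paper rolls opened.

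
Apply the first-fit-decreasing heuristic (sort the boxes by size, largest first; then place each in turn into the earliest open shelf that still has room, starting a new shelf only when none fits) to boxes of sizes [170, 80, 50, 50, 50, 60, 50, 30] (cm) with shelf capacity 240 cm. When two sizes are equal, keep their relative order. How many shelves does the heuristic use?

3

Sorted descending: 170, 80, 60, 50, 50, 50, 50, 30.
  170 → shelf 1 (new)  [load 170/240]
  80 → shelf 2 (new)  [load 80/240]
  60 → shelf 1  [load 230/240]
  50 → shelf 2  [load 130/240]
  50 → shelf 2  [load 180/240]
  50 → shelf 2  [load 230/240]
  50 → shelf 3 (new)  [load 50/240]
  30 → shelf 3  [load 80/240]
3 shelves opened.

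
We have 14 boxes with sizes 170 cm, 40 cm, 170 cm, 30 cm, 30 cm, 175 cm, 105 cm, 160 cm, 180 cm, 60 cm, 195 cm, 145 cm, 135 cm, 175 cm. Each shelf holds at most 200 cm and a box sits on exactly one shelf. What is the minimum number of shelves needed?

10

Total = 195 + 180 + 175 + 175 + 170 + 170 + 160 + 145 + 135 + 105 + 60 + 40 + 30 + 30 = 1770 cm.
Lower bound: ⌈1770/200⌉ = 9 shelves.
Also, 10 boxes each exceed 100 cm, and no two of those can share a shelf, so at least 10 shelves are needed.
A packing using 10 shelves:
  shelf 1: 195 = 195
  shelf 2: 180 = 180
  shelf 3: 175 = 175
  shelf 4: 175 = 175
  shelf 5: 170 + 30 = 200
  shelf 6: 170 + 30 = 200
  shelf 7: 160 + 40 = 200
  shelf 8: 145 = 145
  shelf 9: 135 + 60 = 195
  shelf 10: 105 = 105
This matches the lower bound, so 10 is optimal.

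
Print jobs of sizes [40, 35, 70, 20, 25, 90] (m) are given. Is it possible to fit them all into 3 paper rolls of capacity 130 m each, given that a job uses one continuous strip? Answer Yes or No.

Yes

A valid assignment using 3 paper rolls:
  roll 1: 90 + 40 = 130
  roll 2: 70 + 35 + 25 = 130
  roll 3: 20 = 20
Every load is within 130 m, so 3 paper rolls suffice.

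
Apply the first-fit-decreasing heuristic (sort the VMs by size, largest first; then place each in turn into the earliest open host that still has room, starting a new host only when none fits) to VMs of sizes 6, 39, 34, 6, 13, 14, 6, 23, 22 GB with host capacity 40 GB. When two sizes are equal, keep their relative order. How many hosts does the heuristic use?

Sorted descending: 39, 34, 23, 22, 14, 13, 6, 6, 6.
  39 → host 1 (new)  [load 39/40]
  34 → host 2 (new)  [load 34/40]
  23 → host 3 (new)  [load 23/40]
  22 → host 4 (new)  [load 22/40]
  14 → host 3  [load 37/40]
  13 → host 4  [load 35/40]
  6 → host 2  [load 40/40]
  6 → host 5 (new)  [load 6/40]
  6 → host 5  [load 12/40]
5 hosts opened.

5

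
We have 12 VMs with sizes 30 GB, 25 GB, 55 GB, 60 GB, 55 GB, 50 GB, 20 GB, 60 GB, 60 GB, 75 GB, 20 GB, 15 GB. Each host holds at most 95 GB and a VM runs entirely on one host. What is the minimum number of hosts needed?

Total = 75 + 60 + 60 + 60 + 55 + 55 + 50 + 30 + 25 + 20 + 20 + 15 = 525 GB.
Lower bound: ⌈525/95⌉ = 6 hosts.
Also, 7 VMs each exceed 95/2 GB, and no two of those can share a host, so at least 7 hosts are needed.
A packing using 7 hosts:
  host 1: 75 + 20 = 95
  host 2: 60 + 30 = 90
  host 3: 60 + 25 = 85
  host 4: 60 + 20 + 15 = 95
  host 5: 55 = 55
  host 6: 55 = 55
  host 7: 50 = 50
This matches the lower bound, so 7 is optimal.

7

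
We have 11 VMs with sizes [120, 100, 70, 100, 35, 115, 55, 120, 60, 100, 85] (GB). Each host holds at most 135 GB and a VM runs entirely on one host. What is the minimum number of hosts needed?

Total = 120 + 120 + 115 + 100 + 100 + 100 + 85 + 70 + 60 + 55 + 35 = 960 GB.
Lower bound: ⌈960/135⌉ = 8 hosts.
A packing using 9 hosts:
  host 1: 120 = 120
  host 2: 120 = 120
  host 3: 115 = 115
  host 4: 100 + 35 = 135
  host 5: 100 = 100
  host 6: 100 = 100
  host 7: 85 = 85
  host 8: 70 + 60 = 130
  host 9: 55 = 55
No arrangement into 8 hosts stays within capacity, so 9 is optimal.

9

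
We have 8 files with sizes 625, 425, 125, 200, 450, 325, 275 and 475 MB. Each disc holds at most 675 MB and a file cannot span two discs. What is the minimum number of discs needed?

5

Total = 625 + 475 + 450 + 425 + 325 + 275 + 200 + 125 = 2900 MB.
Lower bound: ⌈2900/675⌉ = 5 discs.
A packing using 5 discs:
  disc 1: 625 = 625
  disc 2: 475 + 200 = 675
  disc 3: 450 + 125 = 575
  disc 4: 425 = 425
  disc 5: 325 + 275 = 600
This matches the lower bound, so 5 is optimal.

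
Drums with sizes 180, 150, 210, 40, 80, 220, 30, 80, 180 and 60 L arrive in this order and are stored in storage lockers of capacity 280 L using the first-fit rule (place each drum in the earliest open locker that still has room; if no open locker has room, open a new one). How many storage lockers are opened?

5

  180 → locker 1 (new)  [load 180/280]
  150 → locker 2 (new)  [load 150/280]
  210 → locker 3 (new)  [load 210/280]
  40 → locker 1  [load 220/280]
  80 → locker 2  [load 230/280]
  220 → locker 4 (new)  [load 220/280]
  30 → locker 1  [load 250/280]
  80 → locker 5 (new)  [load 80/280]
  180 → locker 5  [load 260/280]
  60 → locker 3  [load 270/280]
5 storage lockers opened.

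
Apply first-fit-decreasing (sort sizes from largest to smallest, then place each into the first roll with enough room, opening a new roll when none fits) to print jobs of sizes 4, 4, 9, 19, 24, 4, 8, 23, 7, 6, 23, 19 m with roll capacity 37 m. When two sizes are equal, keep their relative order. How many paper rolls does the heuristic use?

5

Sorted descending: 24, 23, 23, 19, 19, 9, 8, 7, 6, 4, 4, 4.
  24 → roll 1 (new)  [load 24/37]
  23 → roll 2 (new)  [load 23/37]
  23 → roll 3 (new)  [load 23/37]
  19 → roll 4 (new)  [load 19/37]
  19 → roll 5 (new)  [load 19/37]
  9 → roll 1  [load 33/37]
  8 → roll 2  [load 31/37]
  7 → roll 3  [load 30/37]
  6 → roll 2  [load 37/37]
  4 → roll 1  [load 37/37]
  4 → roll 3  [load 34/37]
  4 → roll 4  [load 23/37]
5 paper rolls opened.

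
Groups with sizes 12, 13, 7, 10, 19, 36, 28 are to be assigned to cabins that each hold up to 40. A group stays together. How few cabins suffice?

4

Total = 36 + 28 + 19 + 13 + 12 + 10 + 7 = 125.
Lower bound: ⌈125/40⌉ = 4 cabins.
A packing using 4 cabins:
  cabin 1: 36 = 36
  cabin 2: 28 + 12 = 40
  cabin 3: 19 + 13 + 7 = 39
  cabin 4: 10 = 10
This matches the lower bound, so 4 is optimal.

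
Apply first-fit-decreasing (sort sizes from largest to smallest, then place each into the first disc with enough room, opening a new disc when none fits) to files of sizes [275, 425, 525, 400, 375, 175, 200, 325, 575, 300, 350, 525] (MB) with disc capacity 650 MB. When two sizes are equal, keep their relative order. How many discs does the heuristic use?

Sorted descending: 575, 525, 525, 425, 400, 375, 350, 325, 300, 275, 200, 175.
  575 → disc 1 (new)  [load 575/650]
  525 → disc 2 (new)  [load 525/650]
  525 → disc 3 (new)  [load 525/650]
  425 → disc 4 (new)  [load 425/650]
  400 → disc 5 (new)  [load 400/650]
  375 → disc 6 (new)  [load 375/650]
  350 → disc 7 (new)  [load 350/650]
  325 → disc 8 (new)  [load 325/650]
  300 → disc 7  [load 650/650]
  275 → disc 6  [load 650/650]
  200 → disc 4  [load 625/650]
  175 → disc 5  [load 575/650]
8 discs opened.

8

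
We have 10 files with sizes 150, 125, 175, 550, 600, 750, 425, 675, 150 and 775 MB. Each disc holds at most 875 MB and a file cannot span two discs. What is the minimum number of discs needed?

Total = 775 + 750 + 675 + 600 + 550 + 425 + 175 + 150 + 150 + 125 = 4375 MB.
Lower bound: ⌈4375/875⌉ = 5 discs.
A packing using 6 discs:
  disc 1: 775 = 775
  disc 2: 750 + 125 = 875
  disc 3: 675 + 175 = 850
  disc 4: 600 + 150 = 750
  disc 5: 550 + 150 = 700
  disc 6: 425 = 425
No arrangement into 5 discs stays within capacity, so 6 is optimal.

6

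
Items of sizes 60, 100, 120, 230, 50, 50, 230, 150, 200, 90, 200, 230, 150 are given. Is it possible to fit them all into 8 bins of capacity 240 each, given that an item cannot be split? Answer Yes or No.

No

Total = 1860; ⌈1860/240⌉ = 8.
The bound of 8 does not rule out 8, but exhaustive search shows no assignment into 8 bins of capacity 240 exists — the minimum is 9.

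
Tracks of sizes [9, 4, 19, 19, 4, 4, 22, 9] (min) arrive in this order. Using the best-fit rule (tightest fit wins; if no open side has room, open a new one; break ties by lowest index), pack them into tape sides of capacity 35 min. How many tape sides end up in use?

3

  9 → side 1 (new)  [load 9/35]
  4 → side 1  [load 13/35]
  19 → side 1  [load 32/35]
  19 → side 2 (new)  [load 19/35]
  4 → side 2  [load 23/35]
  4 → side 2  [load 27/35]
  22 → side 3 (new)  [load 22/35]
  9 → side 3  [load 31/35]
3 tape sides opened.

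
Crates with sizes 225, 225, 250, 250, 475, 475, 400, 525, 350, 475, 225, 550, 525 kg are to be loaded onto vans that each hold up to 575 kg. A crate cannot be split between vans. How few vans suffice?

Total = 550 + 525 + 525 + 475 + 475 + 475 + 400 + 350 + 250 + 250 + 225 + 225 + 225 = 4950 kg.
Lower bound: ⌈4950/575⌉ = 9 vans.
A packing using 10 vans:
  van 1: 550 = 550
  van 2: 525 = 525
  van 3: 525 = 525
  van 4: 475 = 475
  van 5: 475 = 475
  van 6: 475 = 475
  van 7: 400 = 400
  van 8: 350 + 225 = 575
  van 9: 250 + 250 = 500
  van 10: 225 + 225 = 450
No arrangement into 9 vans stays within capacity, so 10 is optimal.

10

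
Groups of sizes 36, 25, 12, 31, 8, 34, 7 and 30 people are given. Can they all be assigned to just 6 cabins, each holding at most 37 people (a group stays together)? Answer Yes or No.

A valid assignment using 6 cabins:
  cabin 1: 36 = 36
  cabin 2: 34 = 34
  cabin 3: 31 = 31
  cabin 4: 30 + 7 = 37
  cabin 5: 25 + 12 = 37
  cabin 6: 8 = 8
Every load is within 37 people, so 6 cabins suffice.

Yes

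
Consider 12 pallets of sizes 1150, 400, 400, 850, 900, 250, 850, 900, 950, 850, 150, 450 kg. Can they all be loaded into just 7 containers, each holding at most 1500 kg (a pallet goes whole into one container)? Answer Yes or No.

A valid assignment using 7 containers:
  container 1: 1150 + 250 = 1400
  container 2: 950 + 450 = 1400
  container 3: 900 + 400 + 150 = 1450
  container 4: 900 + 400 = 1300
  container 5: 850 = 850
  container 6: 850 = 850
  container 7: 850 = 850
Every load is within 1500 kg, so 7 containers suffice.

Yes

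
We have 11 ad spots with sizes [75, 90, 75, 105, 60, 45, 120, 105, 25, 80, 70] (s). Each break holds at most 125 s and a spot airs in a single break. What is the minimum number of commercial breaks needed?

Total = 120 + 105 + 105 + 90 + 80 + 75 + 75 + 70 + 60 + 45 + 25 = 850 s.
Lower bound: ⌈850/125⌉ = 7 commercial breaks.
Also, 8 ad spots each exceed 125/2 s, and no two of those can share a break, so at least 8 commercial breaks are needed.
A packing using 9 commercial breaks:
  break 1: 120 = 120
  break 2: 105 = 105
  break 3: 105 = 105
  break 4: 90 + 25 = 115
  break 5: 80 + 45 = 125
  break 6: 75 = 75
  break 7: 75 = 75
  break 8: 70 = 70
  break 9: 60 = 60
No arrangement into 8 commercial breaks stays within capacity, so 9 is optimal.

9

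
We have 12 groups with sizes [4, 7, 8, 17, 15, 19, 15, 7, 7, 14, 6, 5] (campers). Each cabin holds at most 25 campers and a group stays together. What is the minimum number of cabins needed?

Total = 19 + 17 + 15 + 15 + 14 + 8 + 7 + 7 + 7 + 6 + 5 + 4 = 124 campers.
Lower bound: ⌈124/25⌉ = 5 cabins.
A packing using 6 cabins:
  cabin 1: 19 + 6 = 25
  cabin 2: 17 + 8 = 25
  cabin 3: 15 + 7 = 22
  cabin 4: 15 + 7 = 22
  cabin 5: 14 + 7 + 4 = 25
  cabin 6: 5 = 5
No arrangement into 5 cabins stays within capacity, so 6 is optimal.

6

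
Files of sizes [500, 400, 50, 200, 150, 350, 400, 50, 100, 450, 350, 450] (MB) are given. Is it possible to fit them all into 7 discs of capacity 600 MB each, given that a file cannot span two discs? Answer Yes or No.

Yes

A valid assignment using 7 discs:
  disc 1: 500 + 100 = 600
  disc 2: 450 + 150 = 600
  disc 3: 450 + 50 + 50 = 550
  disc 4: 400 + 200 = 600
  disc 5: 400 = 400
  disc 6: 350 = 350
  disc 7: 350 = 350
Every load is within 600 MB, so 7 discs suffice.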